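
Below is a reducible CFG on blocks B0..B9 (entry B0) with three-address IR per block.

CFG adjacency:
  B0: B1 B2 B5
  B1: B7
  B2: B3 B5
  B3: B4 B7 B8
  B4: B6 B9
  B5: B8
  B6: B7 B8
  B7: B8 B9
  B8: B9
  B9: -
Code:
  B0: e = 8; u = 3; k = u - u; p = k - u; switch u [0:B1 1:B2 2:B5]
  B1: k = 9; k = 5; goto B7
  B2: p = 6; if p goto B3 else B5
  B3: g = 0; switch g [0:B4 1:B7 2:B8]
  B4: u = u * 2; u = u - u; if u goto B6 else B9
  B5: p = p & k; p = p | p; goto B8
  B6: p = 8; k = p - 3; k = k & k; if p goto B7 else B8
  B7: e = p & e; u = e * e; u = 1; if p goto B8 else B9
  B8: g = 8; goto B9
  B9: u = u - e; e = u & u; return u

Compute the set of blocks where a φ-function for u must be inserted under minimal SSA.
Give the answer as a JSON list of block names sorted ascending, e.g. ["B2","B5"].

Answer: ["B7", "B8", "B9"]

Derivation:
idom tree: B1←B0 B2←B0 B3←B2 B4←B3 B5←B0 B6←B4 B7←B0 B8←B0 B9←B0
Dom∩ at merges:
  B5: preds {B0,B2}: {B0} ∩ {B0,B2} = {B0}; idom=B0
  B7: preds {B1,B3,B6}: {B0,B1} ∩ {B0,B2,B3} ∩ {B0,B2,B3,B4,B6} = {B0}; idom=B0
  B8: preds {B3,B5,B6,B7}: {B0,B2,B3} ∩ {B0,B5} ∩ {B0,B2,B3,B4,B6} ∩ {B0,B7} = {B0}; idom=B0
  B9: preds {B4,B7,B8}: {B0,B2,B3,B4} ∩ {B0,B7} ∩ {B0,B8} = {B0}; idom=B0

DF walk-up:
  B5←B0: walk · to B0
  B5←B2: walk B2 to B0
  B7←B1: walk B1 to B0
  B7←B3: walk B3→B2 to B0
  B7←B6: walk B6→B4→B3→B2 to B0
  B8←B3: walk B3→B2 to B0
  B8←B5: walk B5 to B0
  B8←B6: walk B6→B4→B3→B2 to B0
  B8←B7: walk B7 to B0
  B9←B4: walk B4→B3→B2 to B0
  B9←B7: walk B7 to B0
  B9←B8: walk B8 to B0
  B0: DF=∅
  B1: DF={B7}
  B2: DF={B5,B7,B8,B9}
  B3: DF={B7,B8,B9}
  B4: DF={B7,B8,B9}
  B5: DF={B8}
  B6: DF={B7,B8}
  B7: DF={B8,B9}
  B8: DF={B9}
  B9: DF=∅

φ for u: defs {B0,B4,B7,B9}
  DF⁺ = {B7,B8,B9}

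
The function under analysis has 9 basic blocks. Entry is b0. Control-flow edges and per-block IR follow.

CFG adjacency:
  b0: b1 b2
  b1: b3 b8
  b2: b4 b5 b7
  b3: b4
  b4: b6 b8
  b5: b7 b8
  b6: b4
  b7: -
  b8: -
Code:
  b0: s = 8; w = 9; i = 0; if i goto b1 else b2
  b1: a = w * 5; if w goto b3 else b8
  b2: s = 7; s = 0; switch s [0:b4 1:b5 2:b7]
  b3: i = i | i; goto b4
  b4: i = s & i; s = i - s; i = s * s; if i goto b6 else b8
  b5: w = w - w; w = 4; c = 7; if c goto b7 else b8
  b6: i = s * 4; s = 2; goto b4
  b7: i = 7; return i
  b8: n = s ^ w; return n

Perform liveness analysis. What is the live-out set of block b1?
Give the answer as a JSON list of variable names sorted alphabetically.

Answer: ["i", "s", "w"]

Analysis:
Block summaries:
  b0 def {i,s,w} use ∅
  b1 def {a} use {w}
  b2 def {s} use ∅
  b3 def {i} use {i}
  b4 def {i,s} use {i,s}
  b5 def {c,w} use {w}
  b6 def {i,s} use {s}
  b7 def {i} use ∅
  b8 def {n} use {s,w}

Liveness:
  b0 li=∅ lo={i,s,w}
  b1 li={i,s,w} lo={i,s,w}
  b2 li={i,w} lo={i,s,w}
  b3 li={i,s,w} lo={i,s,w}
  b4 li={i,s,w} lo={s,w}
  b5 li={s,w} lo={s,w}
  b6 li={s,w} lo={i,s,w}
  b7 li=∅ lo=∅
  b8 li={s,w} lo=∅

live-out(b1) = ["i", "s", "w"]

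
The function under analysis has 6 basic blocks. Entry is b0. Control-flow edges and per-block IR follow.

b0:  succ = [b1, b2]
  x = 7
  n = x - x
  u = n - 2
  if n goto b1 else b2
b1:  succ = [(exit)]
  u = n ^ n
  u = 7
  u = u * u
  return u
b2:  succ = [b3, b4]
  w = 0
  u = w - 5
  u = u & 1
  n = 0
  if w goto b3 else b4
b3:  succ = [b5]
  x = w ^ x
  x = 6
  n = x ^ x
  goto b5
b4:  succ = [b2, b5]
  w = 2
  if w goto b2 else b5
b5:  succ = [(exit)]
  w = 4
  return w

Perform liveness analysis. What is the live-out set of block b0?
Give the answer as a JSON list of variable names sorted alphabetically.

Block summaries:
  b0: def={n,u,x} ue=∅
  b1: def={u} ue={n}
  b2: def={n,u,w} ue=∅
  b3: def={n,x} ue={w,x}
  b4: def={w} ue=∅
  b5: def={w} ue=∅

Liveness:
  b0 li=∅ lo={n,x}
  b1 li={n} lo=∅
  b2 li={x} lo={w,x}
  b3 li={w,x} lo=∅
  b4 li={x} lo={x}
  b5 li=∅ lo=∅

live-out(b0) = ["n", "x"]

Answer: ["n", "x"]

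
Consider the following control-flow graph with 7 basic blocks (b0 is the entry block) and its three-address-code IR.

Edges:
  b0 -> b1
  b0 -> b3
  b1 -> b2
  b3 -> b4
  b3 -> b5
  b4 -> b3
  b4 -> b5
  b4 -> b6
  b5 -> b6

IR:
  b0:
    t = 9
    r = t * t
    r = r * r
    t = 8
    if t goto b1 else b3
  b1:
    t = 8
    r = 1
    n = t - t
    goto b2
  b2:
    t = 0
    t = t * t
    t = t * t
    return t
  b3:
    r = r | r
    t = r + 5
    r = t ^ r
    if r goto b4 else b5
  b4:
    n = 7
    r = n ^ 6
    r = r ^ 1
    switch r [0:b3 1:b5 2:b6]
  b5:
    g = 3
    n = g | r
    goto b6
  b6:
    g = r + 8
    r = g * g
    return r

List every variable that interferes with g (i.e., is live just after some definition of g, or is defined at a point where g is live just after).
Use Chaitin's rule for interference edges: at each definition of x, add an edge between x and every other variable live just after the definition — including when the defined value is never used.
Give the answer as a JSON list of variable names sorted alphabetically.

Answer: ["r"]

Working:
Block summaries:
  b0: {r,t} / ∅
  b1: {n,r,t} / ∅
  b2: {t} / ∅
  b3: {r,t} / {r}
  b4: {n,r} / ∅
  b5: {g,n} / {r}
  b6: {g,r} / {r}

Live sets:
  live b0: ∅→{r}
  live b1: ∅→∅
  live b2: ∅→∅
  live b3: {r}→{r}
  live b4: ∅→{r}
  live b5: {r}→{r}
  live b6: {r}→∅

Interfere edges:
  g — {r}
  n — {r}
  r — {g,n,t}
  t — {r}

N(g) = ["r"]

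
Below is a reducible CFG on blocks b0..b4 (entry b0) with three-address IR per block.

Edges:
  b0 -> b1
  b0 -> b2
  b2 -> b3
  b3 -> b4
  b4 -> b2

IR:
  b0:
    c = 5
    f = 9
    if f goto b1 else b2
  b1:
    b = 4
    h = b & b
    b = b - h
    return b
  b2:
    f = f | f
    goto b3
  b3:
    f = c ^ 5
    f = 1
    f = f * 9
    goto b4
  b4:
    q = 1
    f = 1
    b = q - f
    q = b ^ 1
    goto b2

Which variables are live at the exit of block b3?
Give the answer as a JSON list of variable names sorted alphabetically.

Answer: ["c"]

Analysis:
def/use:
  b0 def {c,f} use ∅
  b1 def {b,h} use ∅
  b2 def {f} use {f}
  b3 def {f} use {c}
  b4 def {b,f,q} use ∅

Live sets:
  live b0: ∅→{c,f}
  live b1: ∅→∅
  live b2: {c,f}→{c}
  live b3: {c}→{c}
  live b4: {c}→{c,f}

live-out(b3) = ["c"]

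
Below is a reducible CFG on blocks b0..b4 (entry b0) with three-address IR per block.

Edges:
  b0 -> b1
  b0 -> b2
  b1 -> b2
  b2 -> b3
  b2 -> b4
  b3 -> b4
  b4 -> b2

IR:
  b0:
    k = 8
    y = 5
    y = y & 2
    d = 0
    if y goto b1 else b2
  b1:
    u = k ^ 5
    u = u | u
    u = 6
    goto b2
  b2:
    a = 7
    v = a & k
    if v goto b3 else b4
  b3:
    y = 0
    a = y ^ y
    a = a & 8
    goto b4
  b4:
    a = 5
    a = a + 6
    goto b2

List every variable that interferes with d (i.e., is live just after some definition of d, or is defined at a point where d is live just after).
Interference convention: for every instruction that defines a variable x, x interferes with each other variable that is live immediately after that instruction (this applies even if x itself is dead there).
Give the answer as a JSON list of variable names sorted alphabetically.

Answer: ["k", "y"]

Analysis:
def/use:
  b0: {d,k,y} / ∅
  b1: {u} / {k}
  b2: {a,v} / {k}
  b3: {a,y} / ∅
  b4: {a} / ∅

Backward fixpoint:
  b0: in=∅ out={k}
  b1: in={k} out={k}
  b2: in={k} out={k}
  b3: in={k} out={k}
  b4: in={k} out={k}

Interfere edges:
  a: {k}
  d: {k,y}
  k: {a,d,u,v,y}
  u: {k}
  v: {k}
  y: {d,k}

N(d) = ["k", "y"]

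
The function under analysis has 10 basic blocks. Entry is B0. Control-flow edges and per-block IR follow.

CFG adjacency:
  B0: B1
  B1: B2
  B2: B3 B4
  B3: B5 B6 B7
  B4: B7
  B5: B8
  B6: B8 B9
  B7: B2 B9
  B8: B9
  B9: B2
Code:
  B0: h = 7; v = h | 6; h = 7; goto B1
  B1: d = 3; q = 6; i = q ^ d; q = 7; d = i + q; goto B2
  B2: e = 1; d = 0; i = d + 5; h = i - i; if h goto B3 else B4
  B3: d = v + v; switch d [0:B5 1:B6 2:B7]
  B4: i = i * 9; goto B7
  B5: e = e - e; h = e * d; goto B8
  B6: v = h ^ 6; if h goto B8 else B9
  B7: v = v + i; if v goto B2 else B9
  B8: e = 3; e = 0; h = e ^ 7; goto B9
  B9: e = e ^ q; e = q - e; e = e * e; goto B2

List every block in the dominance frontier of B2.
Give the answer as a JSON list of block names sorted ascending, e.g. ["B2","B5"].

idom tree: B1←B0 B2←B1 B3←B2 B4←B2 B5←B3 B6←B3 B7←B2 B8←B3 B9←B2
Dom∩ at merges:
  B2: preds {B1,B7,B9}: {B0,B1} ∩ {B0,B1,B2,B7} ∩ {B0,B1,B2,B9} = {B0,B1}; idom=B1
  B7: preds {B3,B4}: {B0,B1,B2,B3} ∩ {B0,B1,B2,B4} = {B0,B1,B2}; idom=B2
  B8: preds {B5,B6}: {B0,B1,B2,B3,B5} ∩ {B0,B1,B2,B3,B6} = {B0,B1,B2,B3}; idom=B3
  B9: preds {B6,B7,B8}: {B0,B1,B2,B3,B6} ∩ {B0,B1,B2,B7} ∩ {B0,B1,B2,B3,B8} = {B0,B1,B2}; idom=B2

DF derivation:
  B2←B1: walk · to B1
  B2←B7: walk B7→B2 to B1
  B2←B9: walk B9→B2 to B1
  B7←B3: walk B3 to B2
  B7←B4: walk B4 to B2
  B8←B5: walk B5 to B3
  B8←B6: walk B6 to B3
  B9←B6: walk B6→B3 to B2
  B9←B7: walk B7 to B2
  B9←B8: walk B8→B3 to B2
  B0: DF=∅
  B1: DF=∅
  B2: DF={B2}
  B3: DF={B7,B9}
  B4: DF={B7}
  B5: DF={B8}
  B6: DF={B8,B9}
  B7: DF={B2,B9}
  B8: DF={B9}
  B9: DF={B2}

DF(B2) = ["B2"]

Answer: ["B2"]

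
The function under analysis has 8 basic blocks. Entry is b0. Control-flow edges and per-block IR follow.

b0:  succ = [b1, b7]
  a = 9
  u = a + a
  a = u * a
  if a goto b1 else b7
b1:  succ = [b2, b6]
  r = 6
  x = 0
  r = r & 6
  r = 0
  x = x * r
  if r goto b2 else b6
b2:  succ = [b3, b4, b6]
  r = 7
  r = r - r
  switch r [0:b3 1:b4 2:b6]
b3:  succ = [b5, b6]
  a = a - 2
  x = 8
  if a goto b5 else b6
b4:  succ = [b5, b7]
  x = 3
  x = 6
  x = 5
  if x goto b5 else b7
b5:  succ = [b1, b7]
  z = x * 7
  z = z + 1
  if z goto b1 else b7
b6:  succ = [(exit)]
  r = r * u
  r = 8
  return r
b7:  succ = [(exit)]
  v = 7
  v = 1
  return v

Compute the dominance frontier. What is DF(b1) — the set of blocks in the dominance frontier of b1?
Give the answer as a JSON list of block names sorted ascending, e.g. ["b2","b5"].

idom tree: b1←b0 b2←b1 b3←b2 b4←b2 b5←b2 b6←b1 b7←b0
Dom at joins:
  b1: preds {b0,b5}: {b0} ∩ {b0,b1,b2,b5} = {b0}; idom=b0
  b5: preds {b3,b4}: {b0,b1,b2,b3} ∩ {b0,b1,b2,b4} = {b0,b1,b2}; idom=b2
  b6: preds {b1,b2,b3}: {b0,b1} ∩ {b0,b1,b2} ∩ {b0,b1,b2,b3} = {b0,b1}; idom=b1
  b7: preds {b0,b4,b5}: {b0} ∩ {b0,b1,b2,b4} ∩ {b0,b1,b2,b5} = {b0}; idom=b0

Frontier:
  join b1 pred b0: · stop@b0
  join b1 pred b5: b5→b2→b1 stop@b0
  join b5 pred b3: b3 stop@b2
  join b5 pred b4: b4 stop@b2
  join b6 pred b1: · stop@b1
  join b6 pred b2: b2 stop@b1
  join b6 pred b3: b3→b2 stop@b1
  join b7 pred b0: · stop@b0
  join b7 pred b4: b4→b2→b1 stop@b0
  join b7 pred b5: b5→b2→b1 stop@b0
  b0: DF=∅
  b1: DF={b1,b7}
  b2: DF={b1,b6,b7}
  b3: DF={b5,b6}
  b4: DF={b5,b7}
  b5: DF={b1,b7}
  b6: DF=∅
  b7: DF=∅

DF(b1) = ["b1", "b7"]

Answer: ["b1", "b7"]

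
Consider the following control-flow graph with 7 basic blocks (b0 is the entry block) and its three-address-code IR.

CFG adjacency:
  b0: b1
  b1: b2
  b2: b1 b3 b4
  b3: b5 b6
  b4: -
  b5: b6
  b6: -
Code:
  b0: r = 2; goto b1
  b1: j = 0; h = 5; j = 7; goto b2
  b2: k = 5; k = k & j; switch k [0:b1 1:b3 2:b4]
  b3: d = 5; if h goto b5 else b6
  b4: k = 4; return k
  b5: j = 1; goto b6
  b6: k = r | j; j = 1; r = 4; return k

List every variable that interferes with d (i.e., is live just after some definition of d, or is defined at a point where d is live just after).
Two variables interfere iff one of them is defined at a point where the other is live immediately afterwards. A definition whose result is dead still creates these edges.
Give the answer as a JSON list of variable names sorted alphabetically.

Answer: ["h", "j", "r"]

Derivation:
def/use:
  b0 def {r} use ∅
  b1 def {h,j} use ∅
  b2 def {k} use {j}
  b3 def {d} use {h}
  b4 def {k} use ∅
  b5 def {j} use ∅
  b6 def {j,k,r} use {j,r}

Live sets:
  live b0: ∅→{r}
  live b1: {r}→{h,j,r}
  live b2: {h,j,r}→{h,j,r}
  live b3: {h,j,r}→{j,r}
  live b4: ∅→∅
  live b5: {r}→{j,r}
  live b6: {j,r}→∅

Interference:
  d↔{h,j,r}
  h↔{d,j,k,r}
  j↔{d,h,k,r}
  k↔{h,j,r}
  r↔{d,h,j,k}

N(d) = ["h", "j", "r"]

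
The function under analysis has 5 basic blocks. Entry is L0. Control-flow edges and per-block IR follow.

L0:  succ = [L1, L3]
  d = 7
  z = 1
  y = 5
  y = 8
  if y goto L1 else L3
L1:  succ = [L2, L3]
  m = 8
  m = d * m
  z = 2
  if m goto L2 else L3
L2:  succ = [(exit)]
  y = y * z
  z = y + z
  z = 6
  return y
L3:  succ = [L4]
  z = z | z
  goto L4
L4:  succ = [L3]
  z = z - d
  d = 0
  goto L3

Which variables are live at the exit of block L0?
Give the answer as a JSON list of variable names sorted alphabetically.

Block summaries:
  L0: def={d,y,z} ue=∅
  L1: def={m,z} ue={d}
  L2: def={y,z} ue={y,z}
  L3: def={z} ue={z}
  L4: def={d,z} ue={d,z}

Live sets:
  L0: in=∅ out={d,y,z}
  L1: in={d,y} out={d,y,z}
  L2: in={y,z} out=∅
  L3: in={d,z} out={d,z}
  L4: in={d,z} out={d,z}

live-out(L0) = ["d", "y", "z"]

Answer: ["d", "y", "z"]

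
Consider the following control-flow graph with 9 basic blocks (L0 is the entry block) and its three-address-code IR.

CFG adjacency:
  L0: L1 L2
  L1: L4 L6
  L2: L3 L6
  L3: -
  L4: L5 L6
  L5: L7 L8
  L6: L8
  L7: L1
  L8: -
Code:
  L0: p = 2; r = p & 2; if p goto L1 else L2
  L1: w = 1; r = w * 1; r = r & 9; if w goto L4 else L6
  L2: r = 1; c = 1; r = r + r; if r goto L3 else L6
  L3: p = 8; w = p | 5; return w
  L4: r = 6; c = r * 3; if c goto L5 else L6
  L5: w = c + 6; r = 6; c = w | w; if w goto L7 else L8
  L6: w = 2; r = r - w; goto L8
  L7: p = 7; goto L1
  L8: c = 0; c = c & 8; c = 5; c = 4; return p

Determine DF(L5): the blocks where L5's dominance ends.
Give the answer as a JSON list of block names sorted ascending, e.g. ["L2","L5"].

Answer: ["L1", "L8"]

Working:
idom tree: L1←L0 L2←L0 L3←L2 L4←L1 L5←L4 L6←L0 L7←L5 L8←L0
Dom∩ at merges:
  L1: preds {L0,L7}: {L0} ∩ {L0,L1,L4,L5,L7} = {L0}; idom=L0
  L6: preds {L1,L2,L4}: {L0,L1} ∩ {L0,L2} ∩ {L0,L1,L4} = {L0}; idom=L0
  L8: preds {L5,L6}: {L0,L1,L4,L5} ∩ {L0,L6} = {L0}; idom=L0

DF walk-up:
  join L1 pred L0: · stop@L0
  join L1 pred L7: L7→L5→L4→L1 stop@L0
  join L6 pred L1: L1 stop@L0
  join L6 pred L2: L2 stop@L0
  join L6 pred L4: L4→L1 stop@L0
  join L8 pred L5: L5→L4→L1 stop@L0
  join L8 pred L6: L6 stop@L0
  L0 → ∅
  L1 → {L1,L6,L8}
  L2 → {L6}
  L3 → ∅
  L4 → {L1,L6,L8}
  L5 → {L1,L8}
  L6 → {L8}
  L7 → {L1}
  L8 → ∅

DF(L5) = ["L1", "L8"]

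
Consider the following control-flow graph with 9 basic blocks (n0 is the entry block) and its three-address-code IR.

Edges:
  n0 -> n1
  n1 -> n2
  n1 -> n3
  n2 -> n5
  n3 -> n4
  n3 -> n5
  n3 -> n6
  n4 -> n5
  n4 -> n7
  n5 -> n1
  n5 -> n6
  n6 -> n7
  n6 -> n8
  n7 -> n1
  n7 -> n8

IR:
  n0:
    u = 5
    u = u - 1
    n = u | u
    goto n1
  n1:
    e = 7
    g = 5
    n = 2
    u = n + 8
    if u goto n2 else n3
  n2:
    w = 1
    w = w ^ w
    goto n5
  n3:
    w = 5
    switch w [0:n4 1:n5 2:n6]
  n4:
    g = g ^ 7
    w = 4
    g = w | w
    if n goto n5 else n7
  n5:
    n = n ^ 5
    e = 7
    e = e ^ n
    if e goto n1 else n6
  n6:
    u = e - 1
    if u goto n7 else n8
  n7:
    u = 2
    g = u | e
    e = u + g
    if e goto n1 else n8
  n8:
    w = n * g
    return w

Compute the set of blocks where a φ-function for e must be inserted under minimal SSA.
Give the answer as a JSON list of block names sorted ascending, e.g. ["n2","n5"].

Answer: ["n1", "n6", "n7", "n8"]

Analysis:
idom tree: n1←n0 n2←n1 n3←n1 n4←n3 n5←n1 n6←n1 n7←n1 n8←n1
Dom∩ at merges:
  n1: preds {n0,n5,n7}: {n0} ∩ {n0,n1,n5} ∩ {n0,n1,n7} = {n0}; idom=n0
  n5: preds {n2,n3,n4}: {n0,n1,n2} ∩ {n0,n1,n3} ∩ {n0,n1,n3,n4} = {n0,n1}; idom=n1
  n6: preds {n3,n5}: {n0,n1,n3} ∩ {n0,n1,n5} = {n0,n1}; idom=n1
  n7: preds {n4,n6}: {n0,n1,n3,n4} ∩ {n0,n1,n6} = {n0,n1}; idom=n1
  n8: preds {n6,n7}: {n0,n1,n6} ∩ {n0,n1,n7} = {n0,n1}; idom=n1

Frontier:
  join n1 pred n0: · stop@n0
  join n1 pred n5: n5→n1 stop@n0
  join n1 pred n7: n7→n1 stop@n0
  join n5 pred n2: n2 stop@n1
  join n5 pred n3: n3 stop@n1
  join n5 pred n4: n4→n3 stop@n1
  join n6 pred n3: n3 stop@n1
  join n6 pred n5: n5 stop@n1
  join n7 pred n4: n4→n3 stop@n1
  join n7 pred n6: n6 stop@n1
  join n8 pred n6: n6 stop@n1
  join n8 pred n7: n7 stop@n1
  DF(n0)=∅
  DF(n1)={n1}
  DF(n2)={n5}
  DF(n3)={n5,n6,n7}
  DF(n4)={n5,n7}
  DF(n5)={n1,n6}
  DF(n6)={n7,n8}
  DF(n7)={n1,n8}
  DF(n8)=∅

φ for e: defs {n1,n5,n7}
  DF⁺ = {n1,n6,n7,n8}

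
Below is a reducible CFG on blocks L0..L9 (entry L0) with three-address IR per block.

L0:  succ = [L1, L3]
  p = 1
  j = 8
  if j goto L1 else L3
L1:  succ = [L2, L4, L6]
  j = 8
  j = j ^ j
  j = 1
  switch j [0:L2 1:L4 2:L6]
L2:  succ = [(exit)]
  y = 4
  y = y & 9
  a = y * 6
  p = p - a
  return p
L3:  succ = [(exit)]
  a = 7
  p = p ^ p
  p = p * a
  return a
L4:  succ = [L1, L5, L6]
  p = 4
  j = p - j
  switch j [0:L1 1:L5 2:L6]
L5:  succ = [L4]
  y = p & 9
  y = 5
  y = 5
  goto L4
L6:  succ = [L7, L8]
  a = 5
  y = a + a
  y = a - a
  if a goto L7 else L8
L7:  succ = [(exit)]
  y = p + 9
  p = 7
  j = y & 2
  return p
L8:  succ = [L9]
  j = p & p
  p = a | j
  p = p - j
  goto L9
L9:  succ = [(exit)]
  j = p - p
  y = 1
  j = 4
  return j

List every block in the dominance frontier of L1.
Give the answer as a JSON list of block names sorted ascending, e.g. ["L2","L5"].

idom tree: L1←L0 L2←L1 L3←L0 L4←L1 L5←L4 L6←L1 L7←L6 L8←L6 L9←L8
Join-block Dom:
  L1: preds {L0,L4}: {L0} ∩ {L0,L1,L4} = {L0}; idom=L0
  L4: preds {L1,L5}: {L0,L1} ∩ {L0,L1,L4,L5} = {L0,L1}; idom=L1
  L6: preds {L1,L4}: {L0,L1} ∩ {L0,L1,L4} = {L0,L1}; idom=L1

Frontier:
  join L1 pred L0: · stop@L0
  join L1 pred L4: L4→L1 stop@L0
  join L4 pred L1: · stop@L1
  join L4 pred L5: L5→L4 stop@L1
  join L6 pred L1: · stop@L1
  join L6 pred L4: L4 stop@L1
  DF(L0)=∅
  DF(L1)={L1}
  DF(L2)=∅
  DF(L3)=∅
  DF(L4)={L1,L4,L6}
  DF(L5)={L4}
  DF(L6)=∅
  DF(L7)=∅
  DF(L8)=∅
  DF(L9)=∅

DF(L1) = ["L1"]

Answer: ["L1"]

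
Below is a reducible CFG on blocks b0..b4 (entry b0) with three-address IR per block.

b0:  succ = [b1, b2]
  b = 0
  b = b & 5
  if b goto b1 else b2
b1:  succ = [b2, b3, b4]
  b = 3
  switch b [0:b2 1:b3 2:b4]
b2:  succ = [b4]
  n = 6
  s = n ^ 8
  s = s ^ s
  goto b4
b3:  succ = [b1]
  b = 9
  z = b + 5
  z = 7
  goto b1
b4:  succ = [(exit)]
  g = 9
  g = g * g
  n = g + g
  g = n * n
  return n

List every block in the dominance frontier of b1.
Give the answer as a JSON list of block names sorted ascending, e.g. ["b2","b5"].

idom tree: b1←b0 b2←b0 b3←b1 b4←b0
Dom∩ at merges:
  b1: preds {b0,b3}: {b0} ∩ {b0,b1,b3} = {b0}; idom=b0
  b2: preds {b0,b1}: {b0} ∩ {b0,b1} = {b0}; idom=b0
  b4: preds {b1,b2}: {b0,b1} ∩ {b0,b2} = {b0}; idom=b0

DF derivation:
  join b1 pred b0: · stop@b0
  join b1 pred b3: b3→b1 stop@b0
  join b2 pred b0: · stop@b0
  join b2 pred b1: b1 stop@b0
  join b4 pred b1: b1 stop@b0
  join b4 pred b2: b2 stop@b0
  b0: DF=∅
  b1: DF={b1,b2,b4}
  b2: DF={b4}
  b3: DF={b1}
  b4: DF=∅

DF(b1) = ["b1", "b2", "b4"]

Answer: ["b1", "b2", "b4"]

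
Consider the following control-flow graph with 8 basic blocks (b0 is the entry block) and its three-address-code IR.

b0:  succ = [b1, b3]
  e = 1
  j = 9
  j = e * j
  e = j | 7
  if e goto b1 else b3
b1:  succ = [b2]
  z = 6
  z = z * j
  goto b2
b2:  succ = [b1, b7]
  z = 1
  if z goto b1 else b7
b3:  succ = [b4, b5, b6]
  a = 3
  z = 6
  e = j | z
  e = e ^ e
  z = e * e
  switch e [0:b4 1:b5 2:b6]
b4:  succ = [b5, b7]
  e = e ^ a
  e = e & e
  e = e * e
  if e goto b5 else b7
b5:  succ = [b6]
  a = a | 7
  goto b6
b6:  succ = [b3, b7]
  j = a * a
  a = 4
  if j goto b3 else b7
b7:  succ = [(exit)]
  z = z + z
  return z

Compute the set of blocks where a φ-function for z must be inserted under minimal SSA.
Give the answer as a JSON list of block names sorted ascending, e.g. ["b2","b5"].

Answer: ["b1", "b3", "b7"]

Analysis:
idom tree: b1←b0 b2←b1 b3←b0 b4←b3 b5←b3 b6←b3 b7←b0
Dom∩ at merges:
  b1: preds {b0,b2}: {b0} ∩ {b0,b1,b2} = {b0}; idom=b0
  b3: preds {b0,b6}: {b0} ∩ {b0,b3,b6} = {b0}; idom=b0
  b5: preds {b3,b4}: {b0,b3} ∩ {b0,b3,b4} = {b0,b3}; idom=b3
  b6: preds {b3,b5}: {b0,b3} ∩ {b0,b3,b5} = {b0,b3}; idom=b3
  b7: preds {b2,b4,b6}: {b0,b1,b2} ∩ {b0,b3,b4} ∩ {b0,b3,b6} = {b0}; idom=b0

Frontier:
  b1←b0: walk · to b0
  b1←b2: walk b2→b1 to b0
  b3←b0: walk · to b0
  b3←b6: walk b6→b3 to b0
  b5←b3: walk · to b3
  b5←b4: walk b4 to b3
  b6←b3: walk · to b3
  b6←b5: walk b5 to b3
  b7←b2: walk b2→b1 to b0
  b7←b4: walk b4→b3 to b0
  b7←b6: walk b6→b3 to b0
  DF(b0)=∅
  DF(b1)={b1,b7}
  DF(b2)={b1,b7}
  DF(b3)={b3,b7}
  DF(b4)={b5,b7}
  DF(b5)={b6}
  DF(b6)={b3,b7}
  DF(b7)=∅

φ for z: defs {b1,b2,b3,b7}
  DF⁺ = {b1,b3,b7}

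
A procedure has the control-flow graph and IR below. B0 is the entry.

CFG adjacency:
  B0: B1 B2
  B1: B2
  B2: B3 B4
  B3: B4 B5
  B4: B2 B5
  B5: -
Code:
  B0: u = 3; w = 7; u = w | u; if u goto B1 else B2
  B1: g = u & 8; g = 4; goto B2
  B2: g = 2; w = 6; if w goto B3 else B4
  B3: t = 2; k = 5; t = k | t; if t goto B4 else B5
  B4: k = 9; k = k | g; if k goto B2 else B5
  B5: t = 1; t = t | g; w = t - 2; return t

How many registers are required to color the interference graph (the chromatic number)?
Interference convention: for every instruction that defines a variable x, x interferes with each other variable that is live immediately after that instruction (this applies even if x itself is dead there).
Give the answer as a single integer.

Block summaries:
  B0 def {u,w} use ∅
  B1 def {g} use {u}
  B2 def {g,w} use ∅
  B3 def {k,t} use ∅
  B4 def {k} use {g}
  B5 def {t,w} use {g}

Liveness:
  B0: in=∅ out={u}
  B1: in={u} out=∅
  B2: in=∅ out={g}
  B3: in={g} out={g}
  B4: in={g} out={g}
  B5: in={g} out=∅

Conflict graph:
  g↔{k,t,w}
  k↔{g,t}
  t↔{g,k,w}
  u↔{w}
  w↔{g,t,u}

Colouring:
  {g,k,t} pairwise interfere (3-clique) ⇒ χ ≥ 3
  3-colouring: c0={g,u}  c1={t}  c2={k,w}
  χ = 3

Answer: 3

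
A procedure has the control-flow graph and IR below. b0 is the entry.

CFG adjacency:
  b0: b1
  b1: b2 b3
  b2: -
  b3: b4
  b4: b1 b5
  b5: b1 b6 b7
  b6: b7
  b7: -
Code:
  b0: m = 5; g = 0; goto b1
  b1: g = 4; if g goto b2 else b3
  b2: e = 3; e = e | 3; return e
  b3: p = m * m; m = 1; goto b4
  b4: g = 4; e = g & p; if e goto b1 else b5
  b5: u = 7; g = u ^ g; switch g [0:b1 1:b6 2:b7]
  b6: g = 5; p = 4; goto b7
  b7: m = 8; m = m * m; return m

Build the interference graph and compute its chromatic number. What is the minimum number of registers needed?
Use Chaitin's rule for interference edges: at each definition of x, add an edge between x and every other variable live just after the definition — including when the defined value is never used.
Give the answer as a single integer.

def/use:
  b0: {g,m} / ∅
  b1: {g} / ∅
  b2: {e} / ∅
  b3: {m,p} / {m}
  b4: {e,g} / {p}
  b5: {g,u} / {g}
  b6: {g,p} / ∅
  b7: {m} / ∅

Backward fixpoint:
  b0: in=∅ out={m}
  b1: in={m} out={m}
  b2: in=∅ out=∅
  b3: in={m} out={m,p}
  b4: in={m,p} out={g,m}
  b5: in={g,m} out={m}
  b6: in=∅ out=∅
  b7: in=∅ out=∅

Interfere edges:
  e — {g,m}
  g — {e,m,p,u}
  m — {e,g,p,u}
  p — {g,m}
  u — {g,m}

Chromatic number:
  {e,g,m} pairwise interfere (3-clique) ⇒ χ ≥ 3
  assign e→c2 g→c0 m→c1 p→c2 u→c2 — no edge inside a register ⇒ χ ≤ 3
  χ = 3

Answer: 3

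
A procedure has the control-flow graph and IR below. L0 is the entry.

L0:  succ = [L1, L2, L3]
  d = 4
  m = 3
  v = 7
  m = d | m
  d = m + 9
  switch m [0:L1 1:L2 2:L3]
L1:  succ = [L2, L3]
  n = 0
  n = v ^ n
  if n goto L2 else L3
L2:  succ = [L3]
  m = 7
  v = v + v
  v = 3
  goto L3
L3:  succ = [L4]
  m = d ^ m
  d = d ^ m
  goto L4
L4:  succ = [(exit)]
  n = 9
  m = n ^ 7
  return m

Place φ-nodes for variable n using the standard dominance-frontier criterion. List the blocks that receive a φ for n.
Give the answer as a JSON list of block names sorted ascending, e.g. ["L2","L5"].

idom tree: L1←L0 L2←L0 L3←L0 L4←L3
Dom at joins:
  L2: preds {L0,L1}: {L0} ∩ {L0,L1} = {L0}; idom=L0
  L3: preds {L0,L1,L2}: {L0} ∩ {L0,L1} ∩ {L0,L2} = {L0}; idom=L0

DF walk-up:
  L2←L0: walk · to L0
  L2←L1: walk L1 to L0
  L3←L0: walk · to L0
  L3←L1: walk L1 to L0
  L3←L2: walk L2 to L0
  L0 → ∅
  L1 → {L2,L3}
  L2 → {L3}
  L3 → ∅
  L4 → ∅

φ for n: defs {L1,L4}
  DF⁺ = {L2,L3}

Answer: ["L2", "L3"]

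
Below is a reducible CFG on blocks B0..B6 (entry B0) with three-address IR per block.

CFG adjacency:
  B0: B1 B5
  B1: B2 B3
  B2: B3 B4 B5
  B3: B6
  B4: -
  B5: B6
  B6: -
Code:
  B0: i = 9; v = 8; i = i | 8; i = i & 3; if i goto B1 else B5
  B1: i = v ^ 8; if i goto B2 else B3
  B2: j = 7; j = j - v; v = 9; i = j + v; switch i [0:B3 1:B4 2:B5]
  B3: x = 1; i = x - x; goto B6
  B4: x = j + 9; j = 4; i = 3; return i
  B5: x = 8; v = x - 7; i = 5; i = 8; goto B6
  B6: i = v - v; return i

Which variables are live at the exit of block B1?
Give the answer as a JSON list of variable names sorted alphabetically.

Answer: ["v"]

Working:
Per-block:
  B0: def={i,v} ue=∅
  B1: def={i} ue={v}
  B2: def={i,j,v} ue={v}
  B3: def={i,x} ue=∅
  B4: def={i,j,x} ue={j}
  B5: def={i,v,x} ue=∅
  B6: def={i} ue={v}

Backward fixpoint:
  B0 li=∅ lo={v}
  B1 li={v} lo={v}
  B2 li={v} lo={j,v}
  B3 li={v} lo={v}
  B4 li={j} lo=∅
  B5 li=∅ lo={v}
  B6 li={v} lo=∅

live-out(B1) = ["v"]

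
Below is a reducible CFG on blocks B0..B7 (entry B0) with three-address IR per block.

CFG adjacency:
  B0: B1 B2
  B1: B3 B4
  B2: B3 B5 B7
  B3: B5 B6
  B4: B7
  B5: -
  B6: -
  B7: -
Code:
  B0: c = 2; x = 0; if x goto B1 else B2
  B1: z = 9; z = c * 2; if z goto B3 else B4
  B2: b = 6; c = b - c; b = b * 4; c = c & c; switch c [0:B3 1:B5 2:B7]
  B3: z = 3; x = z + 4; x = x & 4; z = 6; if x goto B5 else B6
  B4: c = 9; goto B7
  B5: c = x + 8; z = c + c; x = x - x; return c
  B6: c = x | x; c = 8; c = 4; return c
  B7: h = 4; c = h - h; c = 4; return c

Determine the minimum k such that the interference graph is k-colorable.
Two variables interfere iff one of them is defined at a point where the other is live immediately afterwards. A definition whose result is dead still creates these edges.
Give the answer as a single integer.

Answer: 3

Working:
Block summaries:
  B0 def {c,x} use ∅
  B1 def {z} use {c}
  B2 def {b,c} use {c}
  B3 def {x,z} use ∅
  B4 def {c} use ∅
  B5 def {c,x,z} use {x}
  B6 def {c} use {x}
  B7 def {c,h} use ∅

Liveness:
  B0 li=∅ lo={c,x}
  B1 li={c} lo=∅
  B2 li={c,x} lo={x}
  B3 li=∅ lo={x}
  B4 li=∅ lo=∅
  B5 li={x} lo=∅
  B6 li={x} lo=∅
  B7 li=∅ lo=∅

Conflict graph:
  b — {c,x}
  c — {b,x,z}
  h — ∅
  x — {b,c,z}
  z — {c,x}

Chromatic number:
  lower bound: {b,c,x} mutually conflict ⇒ χ ≥ 3
  assign b→r2 c→r0 h→r0 x→r1 z→r2 — no edge inside a register ⇒ χ ≤ 3
  χ = 3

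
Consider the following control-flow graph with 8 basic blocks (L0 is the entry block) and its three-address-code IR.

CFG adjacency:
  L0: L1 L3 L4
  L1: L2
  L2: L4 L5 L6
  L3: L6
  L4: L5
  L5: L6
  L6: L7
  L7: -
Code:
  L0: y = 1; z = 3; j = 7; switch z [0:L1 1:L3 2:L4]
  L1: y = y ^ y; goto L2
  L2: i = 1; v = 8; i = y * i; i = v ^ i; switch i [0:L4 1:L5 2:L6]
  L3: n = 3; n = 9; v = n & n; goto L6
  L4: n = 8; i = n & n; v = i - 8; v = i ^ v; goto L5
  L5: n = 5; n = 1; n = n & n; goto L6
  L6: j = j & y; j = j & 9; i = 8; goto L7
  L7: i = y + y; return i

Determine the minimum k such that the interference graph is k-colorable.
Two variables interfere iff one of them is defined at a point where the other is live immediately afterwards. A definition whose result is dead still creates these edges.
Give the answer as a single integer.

Per-block:
  L0: {j,y,z} / ∅
  L1: {y} / {y}
  L2: {i,v} / {y}
  L3: {n,v} / ∅
  L4: {i,n,v} / ∅
  L5: {n} / ∅
  L6: {i,j} / {j,y}
  L7: {i} / {y}

Backward fixpoint:
  L0 li=∅ lo={j,y}
  L1 li={j,y} lo={j,y}
  L2 li={j,y} lo={j,y}
  L3 li={j,y} lo={j,y}
  L4 li={j,y} lo={j,y}
  L5 li={j,y} lo={j,y}
  L6 li={j,y} lo={y}
  L7 li={y} lo=∅

Interfere edges:
  i↔{j,v,y}
  j↔{i,n,v,y,z}
  n↔{j,y}
  v↔{i,j,y}
  y↔{i,j,n,v,z}
  z↔{j,y}

Chromatic number:
  clique {i,j,v,y} ⇒ need ≥ 4
  assign i→c2 j→c0 n→c2 v→c3 y→c1 z→c2 — no edge inside a register ⇒ χ ≤ 4
  χ = 4

Answer: 4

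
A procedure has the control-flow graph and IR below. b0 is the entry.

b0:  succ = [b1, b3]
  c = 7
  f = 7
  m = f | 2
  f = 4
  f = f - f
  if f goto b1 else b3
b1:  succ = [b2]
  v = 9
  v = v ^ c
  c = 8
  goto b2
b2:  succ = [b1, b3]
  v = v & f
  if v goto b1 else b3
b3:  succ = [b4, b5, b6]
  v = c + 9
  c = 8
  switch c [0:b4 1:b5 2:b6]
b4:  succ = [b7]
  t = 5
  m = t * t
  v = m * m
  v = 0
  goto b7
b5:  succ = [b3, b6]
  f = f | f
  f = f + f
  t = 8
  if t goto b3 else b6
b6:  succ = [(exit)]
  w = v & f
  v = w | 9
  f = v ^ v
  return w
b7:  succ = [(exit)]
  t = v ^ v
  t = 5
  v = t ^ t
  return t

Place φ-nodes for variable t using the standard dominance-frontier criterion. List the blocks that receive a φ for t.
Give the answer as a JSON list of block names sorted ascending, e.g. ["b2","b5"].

Answer: ["b3", "b6"]

Derivation:
idom tree: b1←b0 b2←b1 b3←b0 b4←b3 b5←b3 b6←b3 b7←b4
Join-block Dom:
  b1: preds {b0,b2}: {b0} ∩ {b0,b1,b2} = {b0}; idom=b0
  b3: preds {b0,b2,b5}: {b0} ∩ {b0,b1,b2} ∩ {b0,b3,b5} = {b0}; idom=b0
  b6: preds {b3,b5}: {b0,b3} ∩ {b0,b3,b5} = {b0,b3}; idom=b3

DF derivation:
  b1←b0: walk · to b0
  b1←b2: walk b2→b1 to b0
  b3←b0: walk · to b0
  b3←b2: walk b2→b1 to b0
  b3←b5: walk b5→b3 to b0
  b6←b3: walk · to b3
  b6←b5: walk b5 to b3
  b0 → ∅
  b1 → {b1,b3}
  b2 → {b1,b3}
  b3 → {b3}
  b4 → ∅
  b5 → {b3,b6}
  b6 → ∅
  b7 → ∅

φ for t: defs {b4,b5,b7}
  DF⁺ = {b3,b6}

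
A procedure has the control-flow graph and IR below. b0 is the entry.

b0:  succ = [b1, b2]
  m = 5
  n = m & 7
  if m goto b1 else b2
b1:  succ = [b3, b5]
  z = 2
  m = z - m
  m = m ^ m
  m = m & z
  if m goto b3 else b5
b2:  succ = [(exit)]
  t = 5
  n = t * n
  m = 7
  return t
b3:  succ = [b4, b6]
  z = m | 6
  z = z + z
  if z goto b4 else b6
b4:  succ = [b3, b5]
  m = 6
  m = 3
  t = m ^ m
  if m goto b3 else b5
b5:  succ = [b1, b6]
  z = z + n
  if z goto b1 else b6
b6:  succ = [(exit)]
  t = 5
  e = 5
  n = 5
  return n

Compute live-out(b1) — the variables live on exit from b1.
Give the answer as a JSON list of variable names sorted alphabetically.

Answer: ["m", "n", "z"]

Derivation:
def/use:
  b0: {m,n} / ∅
  b1: {m,z} / {m}
  b2: {m,n,t} / {n}
  b3: {z} / {m}
  b4: {m,t} / ∅
  b5: {z} / {n,z}
  b6: {e,n,t} / ∅

Live sets:
  b0: in=∅ out={m,n}
  b1: in={m,n} out={m,n,z}
  b2: in={n} out=∅
  b3: in={m,n} out={n,z}
  b4: in={n,z} out={m,n,z}
  b5: in={m,n,z} out={m,n}
  b6: in=∅ out=∅

live-out(b1) = ["m", "n", "z"]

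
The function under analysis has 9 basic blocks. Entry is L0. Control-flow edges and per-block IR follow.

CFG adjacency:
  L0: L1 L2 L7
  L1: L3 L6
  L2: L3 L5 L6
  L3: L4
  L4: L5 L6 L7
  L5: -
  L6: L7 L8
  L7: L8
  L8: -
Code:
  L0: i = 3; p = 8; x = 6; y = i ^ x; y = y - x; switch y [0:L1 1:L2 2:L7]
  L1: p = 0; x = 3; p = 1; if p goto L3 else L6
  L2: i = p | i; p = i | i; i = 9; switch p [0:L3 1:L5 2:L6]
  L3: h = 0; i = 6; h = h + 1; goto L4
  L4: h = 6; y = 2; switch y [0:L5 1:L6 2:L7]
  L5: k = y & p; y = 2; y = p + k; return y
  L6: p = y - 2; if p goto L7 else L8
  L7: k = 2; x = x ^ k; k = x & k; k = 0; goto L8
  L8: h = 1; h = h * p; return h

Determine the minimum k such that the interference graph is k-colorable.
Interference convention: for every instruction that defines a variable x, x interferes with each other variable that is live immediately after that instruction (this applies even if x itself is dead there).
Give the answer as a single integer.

Answer: 4

Working:
def/use:
  L0: {i,p,x,y} / ∅
  L1: {p,x} / ∅
  L2: {i,p} / {i,p}
  L3: {h,i} / ∅
  L4: {h,y} / ∅
  L5: {k,y} / {p,y}
  L6: {p} / {y}
  L7: {k,x} / {x}
  L8: {h} / {p}

Liveness:
  live L0: ∅→{i,p,x,y}
  live L1: {y}→{p,x,y}
  live L2: {i,p,x,y}→{p,x,y}
  live L3: {p,x}→{p,x}
  live L4: {p,x}→{p,x,y}
  live L5: {p,y}→∅
  live L6: {x,y}→{p,x}
  live L7: {p,x}→{p}
  live L8: {p}→∅

Conflict graph:
  h: {i,p,x}
  i: {h,p,x,y}
  k: {p,x,y}
  p: {h,i,k,x,y}
  x: {h,i,k,p,y}
  y: {i,k,p,x}

Registers:
  lower bound: {h,i,p,x} mutually conflict ⇒ χ ≥ 4
  assign h→R3 i→R2 k→R2 p→R0 x→R1 y→R3 — no edge inside a register ⇒ χ ≤ 4
  χ = 4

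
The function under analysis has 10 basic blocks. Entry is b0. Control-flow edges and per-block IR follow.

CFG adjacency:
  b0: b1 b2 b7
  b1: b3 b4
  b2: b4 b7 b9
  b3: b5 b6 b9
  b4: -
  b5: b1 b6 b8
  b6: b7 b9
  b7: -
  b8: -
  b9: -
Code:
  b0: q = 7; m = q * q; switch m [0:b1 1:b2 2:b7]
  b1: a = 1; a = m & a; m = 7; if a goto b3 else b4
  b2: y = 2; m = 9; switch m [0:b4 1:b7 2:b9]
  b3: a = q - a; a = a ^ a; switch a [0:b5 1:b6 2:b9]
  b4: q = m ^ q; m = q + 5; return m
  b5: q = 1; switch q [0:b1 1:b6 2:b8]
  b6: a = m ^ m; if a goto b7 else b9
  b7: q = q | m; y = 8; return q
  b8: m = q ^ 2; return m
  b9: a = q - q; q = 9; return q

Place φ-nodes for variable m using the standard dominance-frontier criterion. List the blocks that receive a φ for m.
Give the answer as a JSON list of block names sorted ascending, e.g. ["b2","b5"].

idom tree: b1←b0 b2←b0 b3←b1 b4←b0 b5←b3 b6←b3 b7←b0 b8←b5 b9←b0
Dom∩ at merges:
  b1: preds {b0,b5}: {b0} ∩ {b0,b1,b3,b5} = {b0}; idom=b0
  b4: preds {b1,b2}: {b0,b1} ∩ {b0,b2} = {b0}; idom=b0
  b6: preds {b3,b5}: {b0,b1,b3} ∩ {b0,b1,b3,b5} = {b0,b1,b3}; idom=b3
  b7: preds {b0,b2,b6}: {b0} ∩ {b0,b2} ∩ {b0,b1,b3,b6} = {b0}; idom=b0
  b9: preds {b2,b3,b6}: {b0,b2} ∩ {b0,b1,b3} ∩ {b0,b1,b3,b6} = {b0}; idom=b0

DF derivation:
  join b1 pred b0: · stop@b0
  join b1 pred b5: b5→b3→b1 stop@b0
  join b4 pred b1: b1 stop@b0
  join b4 pred b2: b2 stop@b0
  join b6 pred b3: · stop@b3
  join b6 pred b5: b5 stop@b3
  join b7 pred b0: · stop@b0
  join b7 pred b2: b2 stop@b0
  join b7 pred b6: b6→b3→b1 stop@b0
  join b9 pred b2: b2 stop@b0
  join b9 pred b3: b3→b1 stop@b0
  join b9 pred b6: b6→b3→b1 stop@b0
  DF(b0)=∅
  DF(b1)={b1,b4,b7,b9}
  DF(b2)={b4,b7,b9}
  DF(b3)={b1,b7,b9}
  DF(b4)=∅
  DF(b5)={b1,b6}
  DF(b6)={b7,b9}
  DF(b7)=∅
  DF(b8)=∅
  DF(b9)=∅

φ for m: defs {b0,b1,b2,b4,b8}
  DF⁺ = {b1,b4,b7,b9}

Answer: ["b1", "b4", "b7", "b9"]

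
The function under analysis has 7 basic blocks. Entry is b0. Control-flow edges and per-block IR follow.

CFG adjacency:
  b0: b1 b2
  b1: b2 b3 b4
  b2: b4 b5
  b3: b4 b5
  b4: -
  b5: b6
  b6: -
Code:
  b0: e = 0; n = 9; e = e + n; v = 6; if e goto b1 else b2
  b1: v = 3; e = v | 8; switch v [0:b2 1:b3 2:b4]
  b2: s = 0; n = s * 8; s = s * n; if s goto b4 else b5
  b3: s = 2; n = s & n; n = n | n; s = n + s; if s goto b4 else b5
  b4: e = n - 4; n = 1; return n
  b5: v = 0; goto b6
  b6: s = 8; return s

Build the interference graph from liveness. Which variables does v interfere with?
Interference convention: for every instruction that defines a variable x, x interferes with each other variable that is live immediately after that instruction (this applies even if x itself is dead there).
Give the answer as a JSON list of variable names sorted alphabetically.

Answer: ["e", "n"]

Working:
Block summaries:
  b0 def {e,n,v} use ∅
  b1 def {e,v} use ∅
  b2 def {n,s} use ∅
  b3 def {n,s} use {n}
  b4 def {e,n} use {n}
  b5 def {v} use ∅
  b6 def {s} use ∅

Backward fixpoint:
  b0 li=∅ lo={n}
  b1 li={n} lo={n}
  b2 li=∅ lo={n}
  b3 li={n} lo={n}
  b4 li={n} lo=∅
  b5 li=∅ lo=∅
  b6 li=∅ lo=∅

Conflict graph:
  e↔{n,v}
  n↔{e,s,v}
  s↔{n}
  v↔{e,n}

N(v) = ["e", "n"]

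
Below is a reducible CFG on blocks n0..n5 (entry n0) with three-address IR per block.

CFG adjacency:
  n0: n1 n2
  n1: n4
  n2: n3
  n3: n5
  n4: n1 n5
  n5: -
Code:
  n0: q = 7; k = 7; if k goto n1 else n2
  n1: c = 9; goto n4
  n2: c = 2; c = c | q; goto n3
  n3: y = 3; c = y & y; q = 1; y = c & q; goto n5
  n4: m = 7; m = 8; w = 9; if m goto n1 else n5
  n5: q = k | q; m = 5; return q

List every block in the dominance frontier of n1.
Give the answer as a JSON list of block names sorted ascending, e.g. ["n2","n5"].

Answer: ["n1", "n5"]

Working:
idom tree: n1←n0 n2←n0 n3←n2 n4←n1 n5←n0
Join-block Dom:
  n1: preds {n0,n4}: {n0} ∩ {n0,n1,n4} = {n0}; idom=n0
  n5: preds {n3,n4}: {n0,n2,n3} ∩ {n0,n1,n4} = {n0}; idom=n0

DF derivation:
  n1←n0: walk · to n0
  n1←n4: walk n4→n1 to n0
  n5←n3: walk n3→n2 to n0
  n5←n4: walk n4→n1 to n0
  n0 → ∅
  n1 → {n1,n5}
  n2 → {n5}
  n3 → {n5}
  n4 → {n1,n5}
  n5 → ∅

DF(n1) = ["n1", "n5"]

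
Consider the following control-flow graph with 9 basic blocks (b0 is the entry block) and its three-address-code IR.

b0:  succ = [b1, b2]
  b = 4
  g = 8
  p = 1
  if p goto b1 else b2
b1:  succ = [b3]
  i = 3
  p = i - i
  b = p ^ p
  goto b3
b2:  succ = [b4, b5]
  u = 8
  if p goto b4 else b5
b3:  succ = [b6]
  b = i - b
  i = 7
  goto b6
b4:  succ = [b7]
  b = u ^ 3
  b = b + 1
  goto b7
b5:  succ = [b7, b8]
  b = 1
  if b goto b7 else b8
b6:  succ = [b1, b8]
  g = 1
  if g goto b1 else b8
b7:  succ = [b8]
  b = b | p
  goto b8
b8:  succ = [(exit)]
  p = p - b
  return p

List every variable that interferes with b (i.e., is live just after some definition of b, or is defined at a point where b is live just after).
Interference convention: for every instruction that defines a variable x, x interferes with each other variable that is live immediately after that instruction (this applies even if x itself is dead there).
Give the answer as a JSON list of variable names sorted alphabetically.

Per-block:
  b0: {b,g,p} / ∅
  b1: {b,i,p} / ∅
  b2: {u} / {p}
  b3: {b,i} / {b,i}
  b4: {b} / {u}
  b5: {b} / ∅
  b6: {g} / ∅
  b7: {b} / {b,p}
  b8: {p} / {b,p}

Live sets:
  b0 li=∅ lo={p}
  b1 li=∅ lo={b,i,p}
  b2 li={p} lo={p,u}
  b3 li={b,i,p} lo={b,p}
  b4 li={p,u} lo={b,p}
  b5 li={p} lo={b,p}
  b6 li={b,p} lo={b,p}
  b7 li={b,p} lo={b,p}
  b8 li={b,p} lo=∅

Interference:
  b — {g,i,p}
  g — {b,p}
  i — {b,p}
  p — {b,g,i,u}
  u — {p}

N(b) = ["g", "i", "p"]

Answer: ["g", "i", "p"]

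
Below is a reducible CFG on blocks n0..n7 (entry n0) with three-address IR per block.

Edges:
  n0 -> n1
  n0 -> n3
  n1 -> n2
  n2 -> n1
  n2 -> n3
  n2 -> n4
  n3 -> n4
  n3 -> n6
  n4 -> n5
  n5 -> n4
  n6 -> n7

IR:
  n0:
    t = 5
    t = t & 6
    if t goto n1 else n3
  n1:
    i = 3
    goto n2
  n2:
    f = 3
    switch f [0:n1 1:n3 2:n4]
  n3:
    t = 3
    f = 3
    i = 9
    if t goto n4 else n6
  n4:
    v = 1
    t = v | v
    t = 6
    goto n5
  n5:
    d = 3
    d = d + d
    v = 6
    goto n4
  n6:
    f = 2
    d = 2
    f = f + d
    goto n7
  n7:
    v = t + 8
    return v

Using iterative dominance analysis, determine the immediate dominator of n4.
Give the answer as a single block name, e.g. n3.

Answer: n0

Derivation:
idom tree: n1←n0 n2←n1 n3←n0 n4←n0 n5←n4 n6←n3 n7←n6
Dom at joins:
  n1: preds {n0,n2}: {n0} ∩ {n0,n1,n2} = {n0}; idom=n0
  n3: preds {n0,n2}: {n0} ∩ {n0,n1,n2} = {n0}; idom=n0
  n4: preds {n2,n3,n5}: {n0,n1,n2} ∩ {n0,n3} ∩ {n0,n4,n5} = {n0}; idom=n0

idom(n4) = n0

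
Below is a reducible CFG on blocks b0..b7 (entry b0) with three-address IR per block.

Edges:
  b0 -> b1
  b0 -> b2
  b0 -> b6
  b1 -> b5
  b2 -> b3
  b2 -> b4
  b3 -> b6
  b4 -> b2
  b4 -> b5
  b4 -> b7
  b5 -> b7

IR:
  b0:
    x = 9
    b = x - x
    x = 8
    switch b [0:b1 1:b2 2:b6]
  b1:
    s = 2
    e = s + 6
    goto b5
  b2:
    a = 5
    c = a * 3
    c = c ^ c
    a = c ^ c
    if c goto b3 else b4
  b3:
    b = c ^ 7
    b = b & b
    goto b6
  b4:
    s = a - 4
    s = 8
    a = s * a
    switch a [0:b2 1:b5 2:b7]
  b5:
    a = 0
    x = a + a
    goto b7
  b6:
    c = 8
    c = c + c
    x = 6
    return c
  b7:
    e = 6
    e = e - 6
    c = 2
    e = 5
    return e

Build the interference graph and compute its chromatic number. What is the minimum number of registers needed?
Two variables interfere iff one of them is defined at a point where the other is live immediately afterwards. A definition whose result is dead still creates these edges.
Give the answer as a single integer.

Answer: 2

Working:
def/use:
  b0 def {b,x} use ∅
  b1 def {e,s} use ∅
  b2 def {a,c} use ∅
  b3 def {b} use {c}
  b4 def {a,s} use {a}
  b5 def {a,x} use ∅
  b6 def {c,x} use ∅
  b7 def {c,e} use ∅

Liveness:
  b0: in=∅ out=∅
  b1: in=∅ out=∅
  b2: in=∅ out={a,c}
  b3: in={c} out=∅
  b4: in={a} out=∅
  b5: in=∅ out=∅
  b6: in=∅ out=∅
  b7: in=∅ out=∅

Interfere edges:
  a: {c,s}
  b: {x}
  c: {a,x}
  e: ∅
  s: {a}
  x: {b,c}

Colouring:
  clique {a,c} ⇒ need ≥ 2
  2-colouring: R0={a,e,x}  R1={b,c,s}
  χ = 2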